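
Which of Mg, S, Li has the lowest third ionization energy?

Consider each +2 ion: Mg²⁺ is the bare [Ne] core; S²⁺ still has 4 valence electrons; Li²⁺ is already 1 electron into the core.
Pulling an electron out of a noble-gas core costs far more than removing a remaining valence electron, so Mg and Li sit at the high end of IE_3.
The numbers (kJ/mol): Mg 7733, S 3357, Li 11815.
Overall IE_3 order: S < Mg < Li.

S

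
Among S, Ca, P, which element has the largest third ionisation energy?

Ca

After 2 electrons have been removed, what remains? S²⁺ still has 4 valence electrons; Ca²⁺ is the bare [Ar] core; P²⁺ still has 3 valence electrons.
Core electrons are held far more tightly than valence electrons, so Ca tops the IE_3 order.
Valence configurations: S²⁺ [Ne]3s²3p², P²⁺ [Ne]3s²3p¹.
The numbers (kJ/mol): S 3357, Ca 4912, P 2914.
Hence IE_3: P < S < Ca.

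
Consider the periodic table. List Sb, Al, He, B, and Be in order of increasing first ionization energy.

He is in period 1, group 18; Be is in period 2, group 2; B is in period 2, group 13; Al is in period 3, group 13; Sb is in period 5, group 15.
Removing the outermost electron gets harder across a period and easier down a group.
These span different periods and groups, so the two trends combine.
B > Al: B sits above Al in group 13, so the down-group effect alone puts B higher.
Sb > B: the two effects oppose for this pair; the across-period effect wins (831 vs 801 kJ/mol).
Be > Sb: period and group pull opposite ways; the down-group shift dominates (900 vs 831 kJ/mol).
He > Be: both effects reinforce here, so He is clearly the higher of the two.
Note the exception: Be has a higher first ionization energy than B, contrary to the simple trend — removing B's lone 2p electron is easier than breaking Be's filled 2s².
Tabulated first ionization energy (kJ/mol): He 2372, Be 900, B 801, Al 578, Sb 831.
So from lowest to highest: Al < B < Sb < Be < He.

Al < B < Sb < Be < He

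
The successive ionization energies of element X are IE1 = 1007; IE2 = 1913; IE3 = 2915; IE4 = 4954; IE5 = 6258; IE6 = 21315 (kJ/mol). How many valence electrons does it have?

Look for the largest jump between consecutive ionization energies: IE6/IE5 ≈ 3.4, far larger than any earlier ratio.
That jump marks the point where a core electron is being removed. So the atom has 5 valence electrons.

5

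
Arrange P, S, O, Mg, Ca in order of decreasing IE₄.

Mg, O, Ca, P, S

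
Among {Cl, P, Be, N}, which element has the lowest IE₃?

P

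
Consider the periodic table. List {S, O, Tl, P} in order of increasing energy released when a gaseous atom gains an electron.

O is in period 2, group 16; P is in period 3, group 15; S is in period 3, group 16; Tl is in period 6, group 13.
EA tends to increase across a period and decrease down a group, though the pattern is less regular than for IE or radius.
Here both period and group differ, so the two effects have to be weighed against each other.
P > Tl: both effects reinforce here, so P is clearly the higher of the two.
O > P: both effects reinforce here, so O is clearly the higher of the two.
S > O: this pair runs against the simple trend — see the exception note.
Note the exception: S has a higher electron affinity than O, contrary to the simple trend — the compact 2p subshell of O repels the added electron more than S's larger 3p does.
Approximate values (kJ/mol): O 141, P 72, S 200, Tl 19.
So from lowest to highest: Tl < P < O < S.

Tl < P < O < S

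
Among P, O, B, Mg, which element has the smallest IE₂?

Mg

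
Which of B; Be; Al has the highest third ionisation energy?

Be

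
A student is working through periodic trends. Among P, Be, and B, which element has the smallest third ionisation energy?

Consider each +2 ion: P²⁺ still has 3 valence electrons; Be²⁺ is the bare [He] core; B²⁺ still has 1 valence electron.
Pulling an electron out of a noble-gas core costs far more than removing a remaining valence electron, so Be sits at the high end of IE_3.
Valence configurations: P²⁺ [Ne]3s²3p¹, B²⁺ [He]2s¹.
The numbers (kJ/mol): P 2914, Be 14849, B 3660.
So the third ionization energies run P < B < Be.

P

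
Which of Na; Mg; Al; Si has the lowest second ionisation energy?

Consider each +1 ion: Na⁺ is the bare [Ne] core; Mg⁺ still has 1 valence electron; Al⁺ still has 2 valence electrons; Si⁺ still has 3 valence electrons.
Pulling an electron out of a noble-gas core costs far more than removing a remaining valence electron, so Na sits at the high end of IE_2.
Valence configurations: Mg⁺ [Ne]3s¹, Al⁺ [Ne]3s², Si⁺ [Ne]3s²3p¹.
Si⁺ loses a lone 3p electron whereas Al⁺ must break into a filled 3s² pair, so IE_2(Al) > IE_2(Si) even though Si has the higher nuclear charge.
Approximate IE_2 values (kJ/mol): Na 4562, Mg 1451, Al 1817, Si 1577.
Putting it together, IE_2: Mg < Si < Al < Na.

Mg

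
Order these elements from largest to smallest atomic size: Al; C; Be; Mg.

Mg > Al > Be > C

Be is in period 2, group 2; C is in period 2, group 14; Mg is in period 3, group 2; Al is in period 3, group 13.
Across a period the added protons contract the valence shell; down a group each new principal shell makes the atom larger.
Here both period and group differ, so the two effects have to be weighed against each other.
Be > C: Be lies to the left of C in period 2, so the across-period effect alone puts Be larger.
Al > Be: period and group pull opposite ways; the down-group shift dominates (126 vs 102 pm).
Mg > Al: both are in period 3; the period trend gives Mg the larger value.
Tabulated atomic radius (pm): Be 102, C 75, Mg 139, Al 126.
So from largest to smallest: Mg > Al > Be > C.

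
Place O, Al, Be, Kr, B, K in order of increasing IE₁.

K < Al < B < Be < O < Kr

Be is in period 2, group 2; B is in period 2, group 13; O is in period 2, group 16; Al is in period 3, group 13; K is in period 4, group 1; Kr is in period 4, group 18.
Removing the outermost electron gets harder across a period and easier down a group.
Here both period and group differ, so the two effects have to be weighed against each other.
Al > K: relative to K, both the across-period and down-group shifts push Al's first ionization energy up.
B > Al: they share group 13; the group trend gives B the larger value.
Be > B: this pair runs against the simple trend — see the exception note.
O > Be: O lies to the right of Be in period 2, so the across-period effect alone puts O higher.
Kr > O: period and group pull opposite ways; the across-period shift dominates (1351 vs 1314 kJ/mol).
Note the exception: Be has a higher first ionization energy than B, contrary to the simple trend — removing B's lone 2p electron is easier than breaking Be's filled 2s².
Tabulated first ionization energy (kJ/mol): Be 900, B 801, O 1314, Al 578, K 419, Kr 1351.
So from lowest to highest: K < Al < B < Be < O < Kr.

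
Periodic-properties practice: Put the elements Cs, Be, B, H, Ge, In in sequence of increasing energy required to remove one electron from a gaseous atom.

Cs < In < Ge < B < Be < H

H is in period 1, group 1; Be is in period 2, group 2; B is in period 2, group 13; Ge is in period 4, group 14; In is in period 5, group 13; Cs is in period 6, group 1.
Removing the outermost electron gets harder across a period and easier down a group.
Neither a single period nor a single group — weigh both effects.
In > Cs: both effects reinforce here, so In is clearly the higher of the two.
Ge > In: both effects reinforce here, so Ge is clearly the higher of the two.
B > Ge: the two effects oppose for this pair; the down-group effect wins (801 vs 762 kJ/mol).
Be > B: this pair runs against the simple trend — see the exception note.
H > Be: the two effects oppose for this pair; the down-group effect wins (1312 vs 900 kJ/mol).
Note the exception: Be has a higher first ionization energy than B, contrary to the simple trend — removing B's lone 2p electron is easier than breaking Be's filled 2s².
For reference (kJ/mol): H 1312, Be 900, B 801, Ge 762, In 558, Cs 376.
So from lowest to highest: Cs < In < Ge < B < Be < H.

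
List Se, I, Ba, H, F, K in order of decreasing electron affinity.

F, I, Se, H, K, Ba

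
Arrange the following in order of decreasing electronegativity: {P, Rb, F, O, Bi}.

O is in period 2, group 16; F is in period 2, group 17; P is in period 3, group 15; Rb is in period 5, group 1; Bi is in period 6, group 15.
Smaller atoms with higher effective nuclear charge are more electronegative.
Here both period and group differ, so the two effects have to be weighed against each other.
Bi > Rb: the two effects oppose for this pair; the across-period effect wins (2.02 vs 0.82).
P > Bi: they share group 15; the group trend gives P the larger value.
O > P: both effects reinforce here, so O is clearly the higher of the two.
F > O: F lies to the right of O in period 2, so the across-period effect alone puts F higher.
For reference (Pauling): O 3.44, F 3.98, P 2.19, Rb 0.82, Bi 2.02.
So from highest to lowest: F > O > P > Bi > Rb.

F > O > P > Bi > Rb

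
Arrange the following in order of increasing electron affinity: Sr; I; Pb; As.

As is in period 4, group 15; Sr is in period 5, group 2; I is in period 5, group 17; Pb is in period 6, group 14.
EA tends to increase across a period and decrease down a group, though the pattern is less regular than for IE or radius.
Neither a single period nor a single group — weigh both effects.
Pb > Sr: period and group pull opposite ways; the across-period shift dominates (35 vs 5 kJ/mol).
As > Pb: both effects reinforce here, so As is clearly the higher of the two.
I > As: the two effects oppose for this pair; the across-period effect wins (295 vs 78 kJ/mol).
Tabulated electron affinity (kJ/mol): As 78, Sr 5, I 295, Pb 35.
So from lowest to highest: Sr < Pb < As < I.

Sr < Pb < As < I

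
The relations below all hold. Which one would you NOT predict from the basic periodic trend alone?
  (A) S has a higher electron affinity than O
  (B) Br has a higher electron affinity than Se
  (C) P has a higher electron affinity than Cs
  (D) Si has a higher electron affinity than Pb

(A)

The general trend: electron affinity increases across a period and decreases down a group.
(A) S (period 3, group 16) vs O (period 2, group 16): the stated order contradicts the simple trend.
(B) Br (period 4, group 17) vs Se (period 4, group 16): the stated order agrees with the simple trend.
(C) P (period 3, group 15) vs Cs (period 6, group 1): the stated order agrees with the simple trend.
(D) Si (period 3, group 14) vs Pb (period 6, group 14): the stated order agrees with the simple trend.
The exception is (A): the compact 2p subshell of O repels the added electron more than S's larger 3p does.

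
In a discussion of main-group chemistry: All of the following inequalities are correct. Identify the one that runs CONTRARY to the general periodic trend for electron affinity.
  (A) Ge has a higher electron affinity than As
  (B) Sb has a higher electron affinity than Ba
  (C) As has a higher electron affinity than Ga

The general trend: electron affinity increases across a period and decreases down a group.
(A) Ge (period 4, group 14) vs As (period 4, group 15): the stated order contradicts the simple trend.
(B) Sb (period 5, group 15) vs Ba (period 6, group 2): the stated order agrees with the simple trend.
(C) As (period 4, group 15) vs Ga (period 4, group 13): the stated order agrees with the simple trend.
The exception is (A): adding an electron to As's half-filled 4p³ is unfavourable, so Ge (4p²) has the more exothermic EA.

(A)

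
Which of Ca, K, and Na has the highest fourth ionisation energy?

The fourth ionization energy removes an electron from the +3 ion. For each element: Ca³⁺ is already 1 electron into the core; K³⁺ is already 2 electrons into the core; Na³⁺ is already 2 electrons into the core.
All of these are removing an electron from a noble-gas core or deeper; the smaller core (lower principal quantum number) is held far more tightly, and within a period the higher nuclear charge binds the same core more tightly.
The numbers (kJ/mol): Ca 6491, K 5877, Na 9543.
Putting it together, IE_4: K < Ca < Na.

Na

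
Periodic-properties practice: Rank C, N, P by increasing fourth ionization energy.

The fourth ionization energy removes an electron from the +3 ion. For each element: C³⁺ still has 1 valence electron; N³⁺ still has 2 valence electrons; P³⁺ still has 2 valence electrons.
All are still removing valence electrons, so compare the +3 ions as you would atoms: IE_4 generally rises across a period (higher Z_eff) and falls down a group (larger shell), subject to the usual subshell exceptions.
Valence configurations: C³⁺ [He]2s¹, N³⁺ [He]2s², P³⁺ [Ne]3s².
Tabulated IE_4 (kJ/mol): C 6223, N 7475, P 4964.
Overall IE_4 order: P < C < N.

P < C < N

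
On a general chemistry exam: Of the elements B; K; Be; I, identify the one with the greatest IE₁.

Across a period the outer electron is held more tightly (higher IE₁); down a group it sits in a higher shell, more shielded, and comes off more easily.
Here both period and group differ, so the two effects have to be weighed against each other.
B > K: relative to K, both the across-period and down-group shifts push B's first ionization energy up.
Be > B: this pair runs against the simple trend — see the exception note.
I > Be: period and group pull opposite ways; the across-period shift dominates (1008 vs 900 kJ/mol).
Note the exception: Be has a higher first ionization energy than B, contrary to the simple trend — removing B's lone 2p electron is easier than breaking Be's filled 2s².
Approximate values (kJ/mol): Be 900, B 801, K 419, I 1008.
The greatest IE₁ among these belongs to I.

I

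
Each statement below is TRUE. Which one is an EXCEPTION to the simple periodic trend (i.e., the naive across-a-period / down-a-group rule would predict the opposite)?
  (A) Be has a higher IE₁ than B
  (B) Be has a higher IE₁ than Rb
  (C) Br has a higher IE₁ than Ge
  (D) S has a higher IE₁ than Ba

The general trend: IE₁ increases across a period and decreases down a group.
(A) Be (period 2, group 2) vs B (period 2, group 13): the stated order contradicts the simple trend.
(B) Be (period 2, group 2) vs Rb (period 5, group 1): the stated order agrees with the simple trend.
(C) Br (period 4, group 17) vs Ge (period 4, group 14): the stated order agrees with the simple trend.
(D) S (period 3, group 16) vs Ba (period 6, group 2): the stated order agrees with the simple trend.
The exception is (A): removing B's lone 2p electron is easier than breaking Be's filled 2s².

(A)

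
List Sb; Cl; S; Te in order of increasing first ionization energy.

Sb < Te < S < Cl

Across a period the outer electron is held more tightly (higher IE₁); down a group it sits in a higher shell, more shielded, and comes off more easily.
Here both period and group differ, so the two effects have to be weighed against each other.
Te > Sb: both are in period 5; the period trend gives Te the larger value.
S > Te: S sits above Te in group 16, so the down-group effect alone puts S higher.
Cl > S: both are in period 3; the period trend gives Cl the larger value.
Tabulated first ionization energy (kJ/mol): S 1000, Cl 1251, Sb 831, Te 869.
So from lowest to highest: Sb < Te < S < Cl.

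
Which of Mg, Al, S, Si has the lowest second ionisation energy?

Mg

After 1 electron has been removed, what remains? Mg⁺ still has 1 valence electron; Al⁺ still has 2 valence electrons; S⁺ still has 5 valence electrons; Si⁺ still has 3 valence electrons.
All are still removing valence electrons, so compare the +1 ions as you would atoms: IE_2 generally rises across a period (higher Z_eff) and falls down a group (larger shell), subject to the usual subshell exceptions.
Valence configurations: Mg⁺ [Ne]3s¹, Al⁺ [Ne]3s², S⁺ [Ne]3s²3p³, Si⁺ [Ne]3s²3p¹.
Si⁺ loses a lone 3p electron whereas Al⁺ must break into a filled 3s² pair, so IE_2(Al) > IE_2(Si) even though Si has the higher nuclear charge.
Tabulated IE_2 (kJ/mol): Mg 1451, Al 1817, S 2252, Si 1577.
Putting it together, IE_2: Mg < Si < Al < S.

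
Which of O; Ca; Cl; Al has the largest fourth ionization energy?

Al

The fourth ionization energy removes an electron from the +3 ion. For each element: O³⁺ still has 3 valence electrons; Ca³⁺ is already 1 electron into the core; Cl³⁺ still has 4 valence electrons; Al³⁺ is the bare [Ne] core.
Usually core removal costs more than valence removal, but here the competition is close: a tightly held n=2 valence electron can cost more to remove than an n=3 core electron, so the actual values have to decide it.
Valence configurations: O³⁺ [He]2s²2p¹, Cl³⁺ [Ne]3s²3p².
The numbers (kJ/mol): O 7469, Ca 6491, Cl 5159, Al 11577.
Overall IE_4 order: Cl < Ca < O < Al.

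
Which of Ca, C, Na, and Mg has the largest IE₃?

Mg

The third ionization energy removes an electron from the +2 ion. For each element: Ca²⁺ is the bare [Ar] core; C²⁺ still has 2 valence electrons; Na²⁺ is already 1 electron into the core; Mg²⁺ is the bare [Ne] core.
Pulling an electron out of a noble-gas core costs far more than removing a remaining valence electron, so Ca, Na and Mg sit at the high end of IE_3.
The numbers (kJ/mol): Ca 4912, C 4620, Na 6910, Mg 7733.
Overall IE_3 order: C < Ca < Na < Mg.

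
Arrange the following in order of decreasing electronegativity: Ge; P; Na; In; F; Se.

F is in period 2, group 17; Na is in period 3, group 1; P is in period 3, group 15; Ge is in period 4, group 14; Se is in period 4, group 16; In is in period 5, group 13.
EN rises left→right (higher Z_eff, smaller atoms) and falls top→bottom (larger, more shielded atoms).
Neither a single period nor a single group — weigh both effects.
In > Na: the two effects oppose for this pair; the across-period effect wins (1.78 vs 0.93).
Ge > In: both effects reinforce here, so Ge is clearly the higher of the two.
P > Ge: relative to Ge, both the across-period and down-group shifts push P's electronegativity up.
Se > P: period and group pull opposite ways; the across-period shift dominates (2.55 vs 2.19).
F > Se: relative to Se, both the across-period and down-group shifts push F's electronegativity up.
For reference (Pauling): F 3.98, Na 0.93, P 2.19, Ge 2.01, Se 2.55, In 1.78.
So from highest to lowest: F > Se > P > Ge > In > Na.

F > Se > P > Ge > In > Na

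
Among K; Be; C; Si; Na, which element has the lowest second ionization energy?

Si

After 1 electron has been removed, what remains? K⁺ is the bare [Ar] core; Be⁺ still has 1 valence electron; C⁺ still has 3 valence electrons; Si⁺ still has 3 valence electrons; Na⁺ is the bare [Ne] core.
Core electrons are held far more tightly than valence electrons, so K and Na top the IE_2 order.
Valence configurations: Be⁺ [He]2s¹, C⁺ [He]2s²2p¹, Si⁺ [Ne]3s²3p¹.
The numbers (kJ/mol): K 3052, Be 1757, C 2353, Si 1577, Na 4562.
Putting it together, IE_2: Si < Be < C < K < Na.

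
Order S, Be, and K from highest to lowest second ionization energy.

After 1 electron has been removed, what remains? S⁺ still has 5 valence electrons; Be⁺ still has 1 valence electron; K⁺ is the bare [Ar] core.
Core electrons are held far more tightly than valence electrons, so K tops the IE_2 order.
Valence configurations: S⁺ [Ne]3s²3p³, Be⁺ [He]2s¹.
Tabulated IE_2 (kJ/mol): S 2252, Be 1757, K 3052.
Putting it together, IE_2: Be < S < K.

K, S, Be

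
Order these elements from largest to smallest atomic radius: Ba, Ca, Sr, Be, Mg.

Be is in period 2, group 2; Mg is in period 3, group 2; Ca is in period 4, group 2; Sr is in period 5, group 2; Ba is in period 6, group 2.
Atomic radius shrinks across a period as nuclear charge pulls the same shell inward, and grows down a group as new shells are added.
All are in group 2, so atomic radius increases down the group.
So from largest to smallest: Ba > Sr > Ca > Mg > Be.

Ba > Sr > Ca > Mg > Be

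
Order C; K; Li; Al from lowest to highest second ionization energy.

IE_2 is the cost of taking one more electron from the +1 cation: C⁺ still has 3 valence electrons; K⁺ is the bare [Ar] core; Li⁺ is the bare [He] core; Al⁺ still has 2 valence electrons.
Pulling an electron out of a noble-gas core costs far more than removing a remaining valence electron, so K and Li sit at the high end of IE_2.
Valence configurations: C⁺ [He]2s²2p¹, Al⁺ [Ne]3s².
The numbers (kJ/mol): C 2353, K 3052, Li 7298, Al 1817.
So the second ionization energies run Al < C < K < Li.

Al < C < K < Li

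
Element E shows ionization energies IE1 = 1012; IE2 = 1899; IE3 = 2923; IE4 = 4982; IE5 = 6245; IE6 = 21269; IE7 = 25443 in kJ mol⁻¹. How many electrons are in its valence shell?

Look for the largest jump between consecutive ionization energies: IE6/IE5 ≈ 3.4, far larger than any earlier ratio.
That jump marks the point where a core electron is being removed. So the atom has 5 valence electrons.

5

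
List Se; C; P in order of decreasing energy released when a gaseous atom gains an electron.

Adding an electron releases more energy for atoms nearer the top right (short of the noble gases).
A diagonal step moves right (one effect) and down (the opposite effect) at once.
C > P: the two effects oppose for this pair; the down-group effect wins (122 vs 72 kJ/mol).
Se > C: period and group pull opposite ways; the across-period shift dominates (195 vs 122 kJ/mol).
Approximate values (kJ/mol): C 122, P 72, Se 195.
So from highest to lowest: Se > C > P.

Se > C > P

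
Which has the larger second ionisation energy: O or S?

The second ionization energy removes an electron from the +1 ion. For each element: O⁺ still has 5 valence electrons; S⁺ still has 5 valence electrons.
All are still removing valence electrons, so compare the +1 ions as you would atoms: IE_2 generally rises across a period (higher Z_eff) and falls down a group (larger shell), subject to the usual subshell exceptions.
Valence configurations: O⁺ [He]2s²2p³, S⁺ [Ne]3s²3p³.
Approximate IE_2 values (kJ/mol): O 3388, S 2252.
Hence IE_2: S < O.

O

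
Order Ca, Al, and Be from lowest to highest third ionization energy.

Al, Ca, Be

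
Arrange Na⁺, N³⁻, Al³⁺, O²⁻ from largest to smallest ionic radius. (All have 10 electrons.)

All of these have 10 electrons, so size is governed by nuclear charge alone: the more protons, the stronger the pull on the same electron cloud, and the smaller the ion.
Nuclear charges: Al³⁺ (Z=13), Na⁺ (Z=11), O²⁻ (Z=8), N³⁻ (Z=7).
Largest to smallest: N³⁻ > O²⁻ > Na⁺ > Al³⁺.

N³⁻ > O²⁻ > Na⁺ > Al³⁺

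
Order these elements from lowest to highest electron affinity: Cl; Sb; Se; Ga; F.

Ga < Sb < Se < F < Cl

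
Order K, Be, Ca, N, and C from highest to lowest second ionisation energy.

Consider each +1 ion: K⁺ is the bare [Ar] core; Be⁺ still has 1 valence electron; Ca⁺ still has 1 valence electron; N⁺ still has 4 valence electrons; C⁺ still has 3 valence electrons.
Pulling an electron out of a noble-gas core costs far more than removing a remaining valence electron, so K sits at the high end of IE_2.
Valence configurations: Be⁺ [He]2s¹, Ca⁺ [Ar]4s¹, N⁺ [He]2s²2p², C⁺ [He]2s²2p¹.
Approximate IE_2 values (kJ/mol): K 3052, Be 1757, Ca 1145, N 2856, C 2353.
So the second ionization energies run Ca < Be < C < N < K.

K > N > C > Be > Ca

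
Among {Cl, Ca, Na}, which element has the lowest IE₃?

Cl

The third ionization energy removes an electron from the +2 ion. For each element: Cl²⁺ still has 5 valence electrons; Ca²⁺ is the bare [Ar] core; Na²⁺ is already 1 electron into the core.
Breaking into a closed-shell core is much more expensive than removing a leftover valence electron — Ca and Na have the largest IE_3 here.
Approximate IE_3 values (kJ/mol): Cl 3822, Ca 4912, Na 6910.
Overall IE_3 order: Cl < Ca < Na.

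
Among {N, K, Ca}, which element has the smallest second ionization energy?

Ca

Consider each +1 ion: N⁺ still has 4 valence electrons; K⁺ is the bare [Ar] core; Ca⁺ still has 1 valence electron.
Breaking into a closed-shell core is much more expensive than removing a leftover valence electron — K has the largest IE_2 here.
Valence configurations: N⁺ [He]2s²2p², Ca⁺ [Ar]4s¹.
Approximate IE_2 values (kJ/mol): N 2856, K 3052, Ca 1145.
Hence IE_2: Ca < N < K.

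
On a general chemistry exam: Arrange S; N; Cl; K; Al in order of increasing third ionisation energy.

The third ionization energy removes an electron from the +2 ion. For each element: S²⁺ still has 4 valence electrons; N²⁺ still has 3 valence electrons; Cl²⁺ still has 5 valence electrons; K²⁺ is already 1 electron into the core; Al²⁺ still has 1 valence electron.
Usually core removal costs more than valence removal, but here the competition is close: a tightly held n=2 valence electron can cost more to remove than an n=3 core electron, so the actual values have to decide it.
Valence configurations: S²⁺ [Ne]3s²3p², N²⁺ [He]2s²2p¹, Cl²⁺ [Ne]3s²3p³, Al²⁺ [Ne]3s¹.
The numbers (kJ/mol): S 3357, N 4578, Cl 3822, K 4420, Al 2745.
Putting it together, IE_3: Al < S < Cl < K < N.

Al < S < Cl < K < N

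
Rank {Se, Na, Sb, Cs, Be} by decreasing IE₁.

Se > Be > Sb > Na > Cs

First ionization energy rises across a period (greater Z_eff holds electrons more tightly) and falls down a group (valence electrons are farther from the nucleus).
Here both period and group differ, so the two effects have to be weighed against each other.
Na > Cs: Na sits above Cs in group 1, so the down-group effect alone puts Na higher.
Sb > Na: the two effects oppose for this pair; the across-period effect wins (831 vs 496 kJ/mol).
Be > Sb: period and group pull opposite ways; the down-group shift dominates (900 vs 831 kJ/mol).
Se > Be: period and group pull opposite ways; the across-period shift dominates (941 vs 900 kJ/mol).
Tabulated first ionization energy (kJ/mol): Be 900, Na 496, Se 941, Sb 831, Cs 376.
So from highest to lowest: Se > Be > Sb > Na > Cs.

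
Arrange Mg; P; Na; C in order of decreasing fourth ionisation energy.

Mg > Na > C > P

After 3 electrons have been removed, what remains? Mg³⁺ is already 1 electron into the core; P³⁺ still has 2 valence electrons; Na³⁺ is already 2 electrons into the core; C³⁺ still has 1 valence electron.
Pulling an electron out of a noble-gas core costs far more than removing a remaining valence electron, so Na and Mg sit at the high end of IE_4.
Valence configurations: P³⁺ [Ne]3s², C³⁺ [He]2s¹.
The numbers (kJ/mol): Mg 10543, P 4964, Na 9543, C 6223.
So the fourth ionization energies run P < C < Na < Mg.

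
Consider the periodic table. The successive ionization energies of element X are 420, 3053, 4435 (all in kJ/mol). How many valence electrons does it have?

1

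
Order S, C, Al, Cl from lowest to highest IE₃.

IE_3 is the cost of taking one more electron from the +2 cation: S²⁺ still has 4 valence electrons; C²⁺ still has 2 valence electrons; Al²⁺ still has 1 valence electron; Cl²⁺ still has 5 valence electrons.
All are still removing valence electrons, so compare the +2 ions as you would atoms: IE_3 generally rises across a period (higher Z_eff) and falls down a group (larger shell), subject to the usual subshell exceptions.
Valence configurations: S²⁺ [Ne]3s²3p², C²⁺ [He]2s², Al²⁺ [Ne]3s¹, Cl²⁺ [Ne]3s²3p³.
The numbers (kJ/mol): S 3357, C 4620, Al 2745, Cl 3822.
So the third ionization energies run Al < S < Cl < C.

Al, S, Cl, C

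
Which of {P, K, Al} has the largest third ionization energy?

K

Consider each +2 ion: P²⁺ still has 3 valence electrons; K²⁺ is already 1 electron into the core; Al²⁺ still has 1 valence electron.
Core electrons are held far more tightly than valence electrons, so K tops the IE_3 order.
Valence configurations: P²⁺ [Ne]3s²3p¹, Al²⁺ [Ne]3s¹.
Tabulated IE_3 (kJ/mol): P 2914, K 4420, Al 2745.
Overall IE_3 order: Al < P < K.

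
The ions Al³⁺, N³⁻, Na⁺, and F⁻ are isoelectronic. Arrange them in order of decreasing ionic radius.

N³⁻ > F⁻ > Na⁺ > Al³⁺

All of these have 10 electrons, so size is governed by nuclear charge alone: the more protons, the stronger the pull on the same electron cloud, and the smaller the ion.
Nuclear charges: Al³⁺ (Z=13), Na⁺ (Z=11), F⁻ (Z=9), N³⁻ (Z=7).
Largest to smallest: N³⁻ > F⁻ > Na⁺ > Al³⁺.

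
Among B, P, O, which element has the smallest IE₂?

The second ionization energy removes an electron from the +1 ion. For each element: B⁺ still has 2 valence electrons; P⁺ still has 4 valence electrons; O⁺ still has 5 valence electrons.
All are still removing valence electrons, so compare the +1 ions as you would atoms: IE_2 generally rises across a period (higher Z_eff) and falls down a group (larger shell), subject to the usual subshell exceptions.
Valence configurations: B⁺ [He]2s², P⁺ [Ne]3s²3p², O⁺ [He]2s²2p³.
Tabulated IE_2 (kJ/mol): B 2427, P 1907, O 3388.
So the second ionization energies run P < B < O.

P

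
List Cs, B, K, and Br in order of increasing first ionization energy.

Cs < K < B < Br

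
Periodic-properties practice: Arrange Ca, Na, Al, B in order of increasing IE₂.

Ca < Al < B < Na

The second ionization energy removes an electron from the +1 ion. For each element: Ca⁺ still has 1 valence electron; Na⁺ is the bare [Ne] core; Al⁺ still has 2 valence electrons; B⁺ still has 2 valence electrons.
Pulling an electron out of a noble-gas core costs far more than removing a remaining valence electron, so Na sits at the high end of IE_2.
Valence configurations: Ca⁺ [Ar]4s¹, Al⁺ [Ne]3s², B⁺ [He]2s².
Approximate IE_2 values (kJ/mol): Ca 1145, Na 4562, Al 1817, B 2427.
So the second ionization energies run Ca < Al < B < Na.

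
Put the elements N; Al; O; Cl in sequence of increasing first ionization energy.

Al < Cl < O < N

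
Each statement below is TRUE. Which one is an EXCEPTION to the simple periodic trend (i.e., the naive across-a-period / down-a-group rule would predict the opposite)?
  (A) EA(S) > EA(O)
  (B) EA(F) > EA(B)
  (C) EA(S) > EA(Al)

(A)

The general trend: electron affinity increases across a period and decreases down a group.
(A) S (period 3, group 16) vs O (period 2, group 16): the stated order contradicts the simple trend.
(B) F (period 2, group 17) vs B (period 2, group 13): the stated order agrees with the simple trend.
(C) S (period 3, group 16) vs Al (period 3, group 13): the stated order agrees with the simple trend.
The exception is (A): the compact 2p subshell of O repels the added electron more than S's larger 3p does.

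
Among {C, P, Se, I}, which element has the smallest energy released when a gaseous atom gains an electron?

P

C is in period 2, group 14; P is in period 3, group 15; Se is in period 4, group 16; I is in period 5, group 17.
Adding an electron releases more energy for atoms nearer the top right (short of the noble gases).
A diagonal step moves right (one effect) and down (the opposite effect) at once.
C > P: period and group pull opposite ways; the down-group shift dominates (122 vs 72 kJ/mol).
Se > C: period and group pull opposite ways; the across-period shift dominates (195 vs 122 kJ/mol).
I > Se: period and group pull opposite ways; the across-period shift dominates (295 vs 195 kJ/mol).
Approximate values (kJ/mol): C 122, P 72, Se 195, I 295.
The smallest energy released when a gaseous atom gains an electron among these belongs to P.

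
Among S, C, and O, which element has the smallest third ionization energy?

S

The third ionization energy removes an electron from the +2 ion. For each element: S²⁺ still has 4 valence electrons; C²⁺ still has 2 valence electrons; O²⁺ still has 4 valence electrons.
All are still removing valence electrons, so compare the +2 ions as you would atoms: IE_3 generally rises across a period (higher Z_eff) and falls down a group (larger shell), subject to the usual subshell exceptions.
Valence configurations: S²⁺ [Ne]3s²3p², C²⁺ [He]2s², O²⁺ [He]2s²2p².
Approximate IE_3 values (kJ/mol): S 3357, C 4620, O 5300.
Hence IE_3: S < C < O.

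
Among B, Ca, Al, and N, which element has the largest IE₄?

B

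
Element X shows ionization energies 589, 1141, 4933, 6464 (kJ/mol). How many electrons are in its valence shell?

Look for the largest jump between consecutive ionization energies: IE3/IE2 ≈ 4.3, far larger than any earlier ratio.
That jump marks the point where a core electron is being removed. So the atom has 2 valence electrons.

2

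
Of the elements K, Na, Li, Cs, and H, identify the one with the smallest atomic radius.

H

H is in period 1, group 1; Li is in period 2, group 1; Na is in period 3, group 1; K is in period 4, group 1; Cs is in period 6, group 1.
Radius decreases left→right (rising Z_eff, same n) and increases top→bottom (higher n).
All are in group 1, so atomic radius increases down the group.
The smallest atomic radius among these belongs to H.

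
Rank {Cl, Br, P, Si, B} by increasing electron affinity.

B, P, Si, Br, Cl

B is in period 2, group 13; Si is in period 3, group 14; P is in period 3, group 15; Cl is in period 3, group 17; Br is in period 4, group 17.
Adding an electron releases more energy for atoms nearer the top right (short of the noble gases).
These span different periods and groups, so the two trends combine.
P > B: the two effects oppose for this pair; the across-period effect wins (72 vs 27 kJ/mol).
Si > P: this pair runs against the simple trend — see the exception note.
Br > Si: period and group pull opposite ways; the across-period shift dominates (325 vs 134 kJ/mol).
Cl > Br: Cl sits above Br in group 17, so the down-group effect alone puts Cl higher.
Note the exception: Si has a higher electron affinity than P, contrary to the simple trend — adding an electron to P's half-filled 3p³ is unfavourable, so Si (3p²) has the more exothermic EA.
For reference (kJ/mol): B 27, Si 134, P 72, Cl 349, Br 325.
So from lowest to highest: B < P < Si < Br < Cl.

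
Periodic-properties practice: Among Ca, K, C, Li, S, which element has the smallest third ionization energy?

S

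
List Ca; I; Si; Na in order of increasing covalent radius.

Si < I < Na < Ca

Na is in period 3, group 1; Si is in period 3, group 14; Ca is in period 4, group 2; I is in period 5, group 17.
Atomic radius shrinks across a period as nuclear charge pulls the same shell inward, and grows down a group as new shells are added.
Neither a single period nor a single group — weigh both effects.
I > Si: the two effects oppose for this pair; the down-group effect wins (133 vs 116 pm).
Na > I: period and group pull opposite ways; the across-period shift dominates (155 vs 133 pm).
Ca > Na: the two effects oppose for this pair; the down-group effect wins (171 vs 155 pm).
Tabulated atomic radius (pm): Na 155, Si 116, Ca 171, I 133.
So from smallest to largest: Si < I < Na < Ca.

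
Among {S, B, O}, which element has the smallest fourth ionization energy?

S

IE_4 is the cost of taking one more electron from the +3 cation: S³⁺ still has 3 valence electrons; B³⁺ is the bare [He] core; O³⁺ still has 3 valence electrons.
Core electrons are held far more tightly than valence electrons, so B tops the IE_4 order.
Valence configurations: S³⁺ [Ne]3s²3p¹, O³⁺ [He]2s²2p¹.
Tabulated IE_4 (kJ/mol): S 4556, B 25026, O 7469.
Overall IE_4 order: S < O < B.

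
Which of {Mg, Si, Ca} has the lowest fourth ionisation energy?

Si

After 3 electrons have been removed, what remains? Mg³⁺ is already 1 electron into the core; Si³⁺ still has 1 valence electron; Ca³⁺ is already 1 electron into the core.
Breaking into a closed-shell core is much more expensive than removing a leftover valence electron — Ca and Mg have the largest IE_4 here.
Tabulated IE_4 (kJ/mol): Mg 10543, Si 4356, Ca 6491.
Overall IE_4 order: Si < Ca < Mg.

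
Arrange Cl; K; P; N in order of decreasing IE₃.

N > K > Cl > P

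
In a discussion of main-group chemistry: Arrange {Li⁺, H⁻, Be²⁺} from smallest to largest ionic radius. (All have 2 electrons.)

All of these have 2 electrons, so size is governed by nuclear charge alone: the more protons, the stronger the pull on the same electron cloud, and the smaller the ion.
Nuclear charges: Be²⁺ (Z=4), Li⁺ (Z=3), H⁻ (Z=1).
Smallest to largest: Be²⁺ < Li⁺ < H⁻.

Be²⁺ < Li⁺ < H⁻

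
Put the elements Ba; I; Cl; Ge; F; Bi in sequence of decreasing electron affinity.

Cl > F > I > Ge > Bi > Ba

Atoms with high Z_eff and room in the valence shell (especially the halogens) have the most exothermic electron affinities.
These span different periods and groups, so the two trends combine.
Bi > Ba: Bi lies to the right of Ba in period 6, so the across-period effect alone puts Bi higher.
Ge > Bi: the two effects oppose for this pair; the down-group effect wins (119 vs 91 kJ/mol).
I > Ge: the two effects oppose for this pair; the across-period effect wins (295 vs 119 kJ/mol).
F > I: F sits above I in group 17, so the down-group effect alone puts F higher.
Cl > F: this pair runs against the simple trend — see the exception note.
Note the exception: Cl has a higher electron affinity than F, contrary to the simple trend — F's small 2p subshell makes the incoming electron feel strong e⁻–e⁻ repulsion, so Cl actually releases more energy on gaining an electron.
For reference (kJ/mol): F 328, Cl 349, Ge 119, I 295, Ba 14, Bi 91.
So from highest to lowest: Cl > F > I > Ge > Bi > Ba.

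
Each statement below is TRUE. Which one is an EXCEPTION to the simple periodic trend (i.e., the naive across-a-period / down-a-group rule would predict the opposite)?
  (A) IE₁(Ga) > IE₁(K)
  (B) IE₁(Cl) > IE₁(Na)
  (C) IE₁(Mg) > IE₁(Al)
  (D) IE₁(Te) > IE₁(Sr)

(C)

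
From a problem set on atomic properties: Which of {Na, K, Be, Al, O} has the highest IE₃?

Be

The third ionization energy removes an electron from the +2 ion. For each element: Na²⁺ is already 1 electron into the core; K²⁺ is already 1 electron into the core; Be²⁺ is the bare [He] core; Al²⁺ still has 1 valence electron; O²⁺ still has 4 valence electrons.
Usually core removal costs more than valence removal, but here the competition is close: a tightly held n=2 valence electron can cost more to remove than an n=3 core electron, so the actual values have to decide it.
Valence configurations: Al²⁺ [Ne]3s¹, O²⁺ [He]2s²2p².
The numbers (kJ/mol): Na 6910, K 4420, Be 14849, Al 2745, O 5300.
So the third ionization energies run Al < K < O < Na < Be.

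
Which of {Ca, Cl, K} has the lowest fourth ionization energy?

Cl

After 3 electrons have been removed, what remains? Ca³⁺ is already 1 electron into the core; Cl³⁺ still has 4 valence electrons; K³⁺ is already 2 electrons into the core.
Core electrons are held far more tightly than valence electrons, so K and Ca top the IE_4 order.
Tabulated IE_4 (kJ/mol): Ca 6491, Cl 5159, K 5877.
So the fourth ionization energies run Cl < K < Ca.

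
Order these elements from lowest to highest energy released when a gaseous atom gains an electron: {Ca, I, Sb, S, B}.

Ca, B, Sb, S, I

B is in period 2, group 13; S is in period 3, group 16; Ca is in period 4, group 2; Sb is in period 5, group 15; I is in period 5, group 17.
Atoms with high Z_eff and room in the valence shell (especially the halogens) have the most exothermic electron affinities.
Here both period and group differ, so the two effects have to be weighed against each other.
B > Ca: both effects reinforce here, so B is clearly the higher of the two.
Sb > B: the two effects oppose for this pair; the across-period effect wins (103 vs 27 kJ/mol).
S > Sb: relative to Sb, both the across-period and down-group shifts push S's electron affinity up.
I > S: the two effects oppose for this pair; the across-period effect wins (295 vs 200 kJ/mol).
Approximate values (kJ/mol): B 27, S 200, Ca 2, Sb 103, I 295.
So from lowest to highest: Ca < B < Sb < S < I.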